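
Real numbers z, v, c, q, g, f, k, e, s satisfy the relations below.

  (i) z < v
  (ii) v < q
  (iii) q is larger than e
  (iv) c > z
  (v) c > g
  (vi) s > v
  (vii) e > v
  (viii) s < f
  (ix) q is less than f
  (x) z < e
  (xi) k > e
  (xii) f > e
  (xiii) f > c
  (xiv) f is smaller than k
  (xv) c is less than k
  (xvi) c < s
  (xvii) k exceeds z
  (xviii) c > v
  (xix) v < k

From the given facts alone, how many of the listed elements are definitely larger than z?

The elements the relations force above z are v, c, e, q, s, f, k — no chain reaches any other.
That is 7.

7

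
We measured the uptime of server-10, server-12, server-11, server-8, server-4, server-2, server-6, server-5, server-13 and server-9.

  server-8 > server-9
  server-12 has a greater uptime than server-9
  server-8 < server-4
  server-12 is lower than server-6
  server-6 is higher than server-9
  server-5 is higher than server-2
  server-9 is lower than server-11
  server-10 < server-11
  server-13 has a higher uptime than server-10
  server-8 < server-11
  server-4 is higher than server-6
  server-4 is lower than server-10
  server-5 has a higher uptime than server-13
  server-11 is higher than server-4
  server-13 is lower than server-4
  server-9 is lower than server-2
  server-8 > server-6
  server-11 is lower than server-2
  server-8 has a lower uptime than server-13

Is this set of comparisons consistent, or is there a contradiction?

Chaining the given relations yields server-13 < server-4 < server-10, so server-13 < server-10. But one relation states server-10 < server-13. These cannot both hold.

inconsistent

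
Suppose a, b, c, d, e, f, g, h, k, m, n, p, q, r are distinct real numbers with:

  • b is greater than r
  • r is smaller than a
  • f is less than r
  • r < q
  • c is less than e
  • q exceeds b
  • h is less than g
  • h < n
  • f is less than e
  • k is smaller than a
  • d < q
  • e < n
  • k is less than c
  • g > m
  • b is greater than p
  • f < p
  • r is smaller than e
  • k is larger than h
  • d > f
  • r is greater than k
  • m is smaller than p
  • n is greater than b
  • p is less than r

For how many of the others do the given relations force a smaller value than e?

From e the given relations immediately reach f, c, r.
From those, p, k — 5 in total.
From those, m, h — 7 in total.
Nothing else is reachable below e; 7 in all.

7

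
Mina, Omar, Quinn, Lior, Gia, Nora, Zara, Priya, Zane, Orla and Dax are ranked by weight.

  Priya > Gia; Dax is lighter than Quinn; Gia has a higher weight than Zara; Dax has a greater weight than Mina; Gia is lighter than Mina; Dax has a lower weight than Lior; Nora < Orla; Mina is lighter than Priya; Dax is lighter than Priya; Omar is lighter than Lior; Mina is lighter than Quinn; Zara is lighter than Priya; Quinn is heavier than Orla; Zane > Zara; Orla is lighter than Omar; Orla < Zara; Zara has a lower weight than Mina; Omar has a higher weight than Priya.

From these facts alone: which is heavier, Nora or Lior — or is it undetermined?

Lior

The relevant relations are Nora < Orla; Orla < Zara; Zara < Gia; Gia < Mina; Mina < Dax; Dax < Priya; Priya < Omar; Omar < Lior.
Chaining these gives Nora < Orla < Zara < Gia < Mina < Dax < Priya < Omar < Lior.
So Lior is heavier.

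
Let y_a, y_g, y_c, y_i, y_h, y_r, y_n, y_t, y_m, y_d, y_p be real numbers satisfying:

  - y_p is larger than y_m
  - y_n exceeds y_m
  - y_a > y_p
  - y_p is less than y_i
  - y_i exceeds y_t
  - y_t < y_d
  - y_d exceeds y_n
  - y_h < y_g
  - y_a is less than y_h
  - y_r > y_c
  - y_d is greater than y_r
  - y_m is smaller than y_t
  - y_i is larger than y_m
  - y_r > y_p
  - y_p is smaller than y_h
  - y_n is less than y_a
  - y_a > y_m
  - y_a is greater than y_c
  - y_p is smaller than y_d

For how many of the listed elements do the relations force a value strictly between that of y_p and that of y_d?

1

The relations place y_p below y_d. An element lies strictly between them when it is forced above y_p and also forced below y_d.
Above y_p: {y_r, y_a, y_h, y_i, y_g}. Below y_d: {y_m, y_n, y_c, y_t, y_r}.
Intersection: {y_r} — 1.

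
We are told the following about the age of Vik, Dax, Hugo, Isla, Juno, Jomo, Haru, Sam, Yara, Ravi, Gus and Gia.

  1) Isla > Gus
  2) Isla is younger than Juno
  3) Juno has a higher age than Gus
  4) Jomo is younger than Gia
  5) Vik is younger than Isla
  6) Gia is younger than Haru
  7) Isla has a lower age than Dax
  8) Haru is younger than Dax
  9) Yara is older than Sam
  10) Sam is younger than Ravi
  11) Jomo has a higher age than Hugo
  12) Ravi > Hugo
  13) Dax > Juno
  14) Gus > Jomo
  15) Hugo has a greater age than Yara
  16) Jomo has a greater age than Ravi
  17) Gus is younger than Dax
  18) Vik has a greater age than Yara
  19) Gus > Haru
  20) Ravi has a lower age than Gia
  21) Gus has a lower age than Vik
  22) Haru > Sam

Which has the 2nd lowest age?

Chaining the given pairs: Sam < Yara < Hugo < Ravi < Jomo < Gia < Haru < Gus < Vik < Isla < Juno < Dax.
The 2nd smallest is Yara.

Yara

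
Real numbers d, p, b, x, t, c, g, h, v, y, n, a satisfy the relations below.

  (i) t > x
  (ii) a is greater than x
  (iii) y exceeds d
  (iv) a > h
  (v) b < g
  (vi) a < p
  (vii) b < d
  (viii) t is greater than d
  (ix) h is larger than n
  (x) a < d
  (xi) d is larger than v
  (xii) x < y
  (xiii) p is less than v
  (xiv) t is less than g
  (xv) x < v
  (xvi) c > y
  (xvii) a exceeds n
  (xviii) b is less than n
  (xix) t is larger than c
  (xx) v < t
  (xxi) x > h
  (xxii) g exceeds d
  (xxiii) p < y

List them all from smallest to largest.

b < n < h < x < a < p < v < d < y < c < t < g

Each adjacent pair is fixed by a given relation: b < n; n < h; h < x; x < a; a < p; p < v; v < d; d < y; y < c; c < t; t < g. Chaining them end to end gives the full order.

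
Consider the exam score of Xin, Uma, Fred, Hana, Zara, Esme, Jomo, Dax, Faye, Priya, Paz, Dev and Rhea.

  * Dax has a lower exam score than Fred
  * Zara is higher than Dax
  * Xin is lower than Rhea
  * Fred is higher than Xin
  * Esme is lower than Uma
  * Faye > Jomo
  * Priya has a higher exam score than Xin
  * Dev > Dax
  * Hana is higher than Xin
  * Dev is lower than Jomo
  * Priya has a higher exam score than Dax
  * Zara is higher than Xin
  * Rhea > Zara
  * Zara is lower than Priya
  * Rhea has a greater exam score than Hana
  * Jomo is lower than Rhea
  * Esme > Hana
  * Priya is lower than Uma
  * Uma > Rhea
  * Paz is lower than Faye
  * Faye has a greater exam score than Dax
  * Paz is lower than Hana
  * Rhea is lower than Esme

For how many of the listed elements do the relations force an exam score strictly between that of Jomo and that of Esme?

The relations place Jomo below Esme. An element lies strictly between them when it is forced above Jomo and also forced below Esme.
Above Jomo: {Rhea, Faye, Uma}. Below Esme: {Dax, Dev, Paz, Xin, Zara, Hana, Rhea}.
Intersection: {Rhea} — 1.

1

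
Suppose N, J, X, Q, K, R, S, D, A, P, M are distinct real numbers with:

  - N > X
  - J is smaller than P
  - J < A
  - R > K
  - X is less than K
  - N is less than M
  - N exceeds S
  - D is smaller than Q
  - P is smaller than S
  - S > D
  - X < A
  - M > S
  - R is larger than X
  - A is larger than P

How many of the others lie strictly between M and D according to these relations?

2

The relations place D below M. An element lies strictly between them when it is forced above D and also forced below M.
Above D: {S, N, Q}. Below M: {J, X, P, S, N}.
Intersection: {S, N} — 2.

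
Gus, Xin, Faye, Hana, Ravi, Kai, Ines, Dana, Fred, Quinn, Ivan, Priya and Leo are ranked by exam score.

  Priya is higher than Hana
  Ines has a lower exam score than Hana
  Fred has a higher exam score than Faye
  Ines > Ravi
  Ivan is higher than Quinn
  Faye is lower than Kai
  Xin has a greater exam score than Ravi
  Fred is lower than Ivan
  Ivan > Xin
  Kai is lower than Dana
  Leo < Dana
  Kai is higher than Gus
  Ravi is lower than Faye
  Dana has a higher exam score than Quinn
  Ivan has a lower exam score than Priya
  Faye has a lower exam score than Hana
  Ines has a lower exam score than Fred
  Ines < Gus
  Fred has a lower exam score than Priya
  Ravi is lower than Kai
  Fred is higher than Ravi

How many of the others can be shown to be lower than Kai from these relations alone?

4

Directly below Kai: Ravi, Faye, Gus.
One step further: Ines (4 so far).
No other element is forced below Kai by the given relations, so the count is 4.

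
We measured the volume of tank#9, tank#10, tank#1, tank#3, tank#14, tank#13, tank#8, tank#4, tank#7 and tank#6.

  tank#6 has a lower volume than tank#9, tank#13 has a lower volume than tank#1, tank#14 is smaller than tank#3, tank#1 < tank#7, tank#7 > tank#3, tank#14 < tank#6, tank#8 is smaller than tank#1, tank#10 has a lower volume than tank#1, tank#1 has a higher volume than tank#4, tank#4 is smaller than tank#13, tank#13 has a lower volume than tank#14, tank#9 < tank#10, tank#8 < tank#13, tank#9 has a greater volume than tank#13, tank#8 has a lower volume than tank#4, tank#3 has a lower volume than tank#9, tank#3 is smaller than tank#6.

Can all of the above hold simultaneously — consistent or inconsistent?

Every relation is compatible with tank#8 < tank#4 < tank#13 < tank#14 < tank#3 < tank#6 < tank#9 < tank#10 < tank#1 < tank#7; the set is consistent.

consistent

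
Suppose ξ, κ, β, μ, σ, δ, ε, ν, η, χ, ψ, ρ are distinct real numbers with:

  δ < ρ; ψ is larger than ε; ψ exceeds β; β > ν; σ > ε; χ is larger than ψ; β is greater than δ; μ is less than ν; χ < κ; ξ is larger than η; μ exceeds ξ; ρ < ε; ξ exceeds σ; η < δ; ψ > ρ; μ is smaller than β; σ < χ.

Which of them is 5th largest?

Chaining the given pairs: η < δ < ρ < ε < σ < ξ < μ < ν < β < ψ < χ < κ.
Counting 5 from the largest end gives ν.

ν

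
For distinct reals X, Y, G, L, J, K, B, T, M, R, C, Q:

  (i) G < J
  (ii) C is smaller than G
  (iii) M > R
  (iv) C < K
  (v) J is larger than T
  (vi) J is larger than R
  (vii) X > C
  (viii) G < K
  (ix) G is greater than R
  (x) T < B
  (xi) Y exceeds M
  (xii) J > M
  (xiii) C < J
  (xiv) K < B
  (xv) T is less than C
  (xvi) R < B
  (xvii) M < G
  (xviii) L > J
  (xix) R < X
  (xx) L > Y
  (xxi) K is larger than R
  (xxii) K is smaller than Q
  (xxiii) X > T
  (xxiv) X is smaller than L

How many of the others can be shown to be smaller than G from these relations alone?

The elements the relations force below G are R, M, T, C — no chain reaches any other.
That is 4.

4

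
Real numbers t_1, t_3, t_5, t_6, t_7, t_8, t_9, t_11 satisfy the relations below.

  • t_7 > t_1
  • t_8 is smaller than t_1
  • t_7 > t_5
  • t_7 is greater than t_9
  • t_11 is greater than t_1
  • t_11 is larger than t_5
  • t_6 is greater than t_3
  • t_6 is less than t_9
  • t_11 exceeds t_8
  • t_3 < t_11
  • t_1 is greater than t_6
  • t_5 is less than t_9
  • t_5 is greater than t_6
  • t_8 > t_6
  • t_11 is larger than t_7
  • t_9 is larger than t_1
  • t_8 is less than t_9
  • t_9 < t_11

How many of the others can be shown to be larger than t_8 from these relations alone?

4

Directly above t_8: t_1, t_9, t_11.
One step further: t_7 (4 so far).
No other element is forced above t_8 by the given relations, so the count is 4.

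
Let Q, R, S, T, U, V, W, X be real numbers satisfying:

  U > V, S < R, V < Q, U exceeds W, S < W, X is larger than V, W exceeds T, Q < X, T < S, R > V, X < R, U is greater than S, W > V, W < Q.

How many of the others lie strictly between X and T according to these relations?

Chaining upward from T reaches: S, W, Q, R, U.
Chaining downward from X reaches: V, S, W, Q.
Strictly between T and X are those in both lists: S, W, Q — 3 elements.

3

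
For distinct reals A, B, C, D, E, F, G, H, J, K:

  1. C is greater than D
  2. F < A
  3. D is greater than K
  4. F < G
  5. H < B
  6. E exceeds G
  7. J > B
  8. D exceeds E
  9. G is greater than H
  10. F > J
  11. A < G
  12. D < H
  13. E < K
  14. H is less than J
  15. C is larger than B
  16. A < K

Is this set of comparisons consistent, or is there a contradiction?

inconsistent

We have D < H stated directly, yet also H < B < J < F < A < G < E < K < D by chaining the others — so H < D. Contradiction.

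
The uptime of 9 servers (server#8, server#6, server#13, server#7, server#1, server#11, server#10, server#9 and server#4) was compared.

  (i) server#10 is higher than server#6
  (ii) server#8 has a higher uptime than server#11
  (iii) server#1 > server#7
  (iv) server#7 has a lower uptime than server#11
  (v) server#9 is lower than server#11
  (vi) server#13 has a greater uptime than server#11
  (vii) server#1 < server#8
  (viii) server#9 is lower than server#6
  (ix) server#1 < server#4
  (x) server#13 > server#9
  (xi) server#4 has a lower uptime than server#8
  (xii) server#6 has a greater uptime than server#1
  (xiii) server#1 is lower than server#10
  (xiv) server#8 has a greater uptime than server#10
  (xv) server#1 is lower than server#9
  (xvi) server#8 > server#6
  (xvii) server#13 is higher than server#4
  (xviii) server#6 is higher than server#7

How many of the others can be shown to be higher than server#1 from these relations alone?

7

Directly above server#1: server#9, server#6, server#4, server#10, server#8.
One step further: server#11, server#13 (7 so far).
Nothing else is reachable above server#1; 7 in all.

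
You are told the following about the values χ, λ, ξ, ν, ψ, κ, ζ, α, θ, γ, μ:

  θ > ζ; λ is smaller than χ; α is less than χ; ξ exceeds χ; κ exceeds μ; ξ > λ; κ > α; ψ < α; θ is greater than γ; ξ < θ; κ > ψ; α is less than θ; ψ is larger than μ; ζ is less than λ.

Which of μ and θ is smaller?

μ

μ < ψ and ψ < α give μ < α.
With α < χ: μ < ψ < α < χ.
With χ < ξ: μ < ψ < α < χ < ξ.
Then ξ < θ extends the chain to θ.
So μ < θ; μ is the smaller of the two.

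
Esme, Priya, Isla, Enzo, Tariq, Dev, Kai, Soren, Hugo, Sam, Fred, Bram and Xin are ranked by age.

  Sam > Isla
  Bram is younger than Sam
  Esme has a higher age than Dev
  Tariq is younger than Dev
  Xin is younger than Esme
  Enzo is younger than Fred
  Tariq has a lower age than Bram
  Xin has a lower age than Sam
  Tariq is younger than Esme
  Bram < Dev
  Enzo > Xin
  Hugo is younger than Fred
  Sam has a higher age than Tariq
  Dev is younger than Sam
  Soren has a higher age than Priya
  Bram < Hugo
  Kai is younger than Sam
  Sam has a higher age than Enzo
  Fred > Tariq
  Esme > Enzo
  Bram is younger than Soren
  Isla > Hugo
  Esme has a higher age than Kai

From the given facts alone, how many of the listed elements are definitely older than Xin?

The elements the relations force above Xin are Enzo, Fred, Esme, Sam — no chain reaches any other.
That is 4.

4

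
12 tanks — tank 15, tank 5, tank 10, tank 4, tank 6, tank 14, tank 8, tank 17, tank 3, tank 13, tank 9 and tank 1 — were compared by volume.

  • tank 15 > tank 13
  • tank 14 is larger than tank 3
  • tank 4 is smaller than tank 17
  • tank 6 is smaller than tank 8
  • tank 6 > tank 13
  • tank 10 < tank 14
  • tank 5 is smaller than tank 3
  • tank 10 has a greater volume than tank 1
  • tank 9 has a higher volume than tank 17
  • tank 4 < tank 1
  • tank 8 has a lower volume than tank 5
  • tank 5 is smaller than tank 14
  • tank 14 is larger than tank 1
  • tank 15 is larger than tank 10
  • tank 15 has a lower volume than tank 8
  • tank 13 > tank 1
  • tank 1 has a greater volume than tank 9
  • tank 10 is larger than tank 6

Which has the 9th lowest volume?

The consecutive relations fix a unique order: tank 4 < tank 17 < tank 9 < tank 1 < tank 13 < tank 6 < tank 10 < tank 15 < tank 8 < tank 5 < tank 3 < tank 14.
The 9th smallest is tank 8.

tank 8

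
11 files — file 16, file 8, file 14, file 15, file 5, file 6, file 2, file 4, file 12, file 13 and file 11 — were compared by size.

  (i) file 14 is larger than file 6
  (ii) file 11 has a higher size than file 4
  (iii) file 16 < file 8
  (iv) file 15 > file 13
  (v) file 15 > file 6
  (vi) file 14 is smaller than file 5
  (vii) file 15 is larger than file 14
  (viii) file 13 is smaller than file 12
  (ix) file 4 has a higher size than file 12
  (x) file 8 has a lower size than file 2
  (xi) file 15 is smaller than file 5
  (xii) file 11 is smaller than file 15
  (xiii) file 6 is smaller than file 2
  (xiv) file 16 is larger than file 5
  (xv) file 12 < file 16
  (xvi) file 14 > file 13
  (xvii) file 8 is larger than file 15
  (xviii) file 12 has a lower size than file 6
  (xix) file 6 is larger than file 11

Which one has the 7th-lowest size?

file 15

Chaining the given pairs: file 13 < file 12 < file 4 < file 11 < file 6 < file 14 < file 15 < file 5 < file 16 < file 8 < file 2.
Counting 7 from the smallest end gives file 15.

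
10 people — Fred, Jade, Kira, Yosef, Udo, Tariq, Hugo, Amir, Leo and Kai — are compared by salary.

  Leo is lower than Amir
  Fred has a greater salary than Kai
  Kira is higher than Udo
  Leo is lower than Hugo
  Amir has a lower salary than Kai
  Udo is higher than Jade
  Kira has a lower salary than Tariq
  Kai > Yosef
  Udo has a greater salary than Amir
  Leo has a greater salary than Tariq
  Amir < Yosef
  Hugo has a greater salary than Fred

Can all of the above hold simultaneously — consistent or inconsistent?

Chaining the given relations yields Udo < Kira < Tariq < Leo < Amir, so Udo < Amir. But one relation states Amir < Udo. These cannot both hold.

inconsistent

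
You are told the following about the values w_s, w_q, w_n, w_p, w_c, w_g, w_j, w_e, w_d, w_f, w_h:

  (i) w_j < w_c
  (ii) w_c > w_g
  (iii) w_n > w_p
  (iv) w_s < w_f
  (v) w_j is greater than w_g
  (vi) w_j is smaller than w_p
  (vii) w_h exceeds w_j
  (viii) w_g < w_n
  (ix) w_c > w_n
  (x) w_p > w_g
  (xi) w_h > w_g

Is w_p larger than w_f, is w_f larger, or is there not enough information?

Following every chain through w_p: above w_p we get w_n, w_c; below w_p we get w_g, w_j.
w_f is not reached, and no chain runs the other way from w_f to w_p.
So the given relations leave the order of w_p and w_f undetermined.

undetermined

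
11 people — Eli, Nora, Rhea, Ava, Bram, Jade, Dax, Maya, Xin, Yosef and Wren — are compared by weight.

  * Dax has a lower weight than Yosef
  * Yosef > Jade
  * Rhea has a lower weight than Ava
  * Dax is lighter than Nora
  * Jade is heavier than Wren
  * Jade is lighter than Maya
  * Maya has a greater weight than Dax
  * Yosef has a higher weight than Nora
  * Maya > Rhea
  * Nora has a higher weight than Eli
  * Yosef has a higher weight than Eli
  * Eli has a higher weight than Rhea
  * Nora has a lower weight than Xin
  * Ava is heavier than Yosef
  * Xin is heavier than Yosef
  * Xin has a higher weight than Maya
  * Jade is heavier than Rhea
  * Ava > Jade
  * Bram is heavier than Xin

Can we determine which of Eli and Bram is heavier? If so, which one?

Bram

Eli < Nora < Yosef < Xin < Bram, by transitivity through Nora, Yosef, Xin.
So Bram is heavier.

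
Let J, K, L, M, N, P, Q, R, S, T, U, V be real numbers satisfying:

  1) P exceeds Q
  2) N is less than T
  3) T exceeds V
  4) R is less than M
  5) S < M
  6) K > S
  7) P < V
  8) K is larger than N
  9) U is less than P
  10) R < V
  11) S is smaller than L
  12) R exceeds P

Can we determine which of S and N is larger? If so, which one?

Following every chain through N: above N we get T, K.
S is not reached, and no chain runs the other way from S to N.
So the given relations leave the order of N and S undetermined.

undetermined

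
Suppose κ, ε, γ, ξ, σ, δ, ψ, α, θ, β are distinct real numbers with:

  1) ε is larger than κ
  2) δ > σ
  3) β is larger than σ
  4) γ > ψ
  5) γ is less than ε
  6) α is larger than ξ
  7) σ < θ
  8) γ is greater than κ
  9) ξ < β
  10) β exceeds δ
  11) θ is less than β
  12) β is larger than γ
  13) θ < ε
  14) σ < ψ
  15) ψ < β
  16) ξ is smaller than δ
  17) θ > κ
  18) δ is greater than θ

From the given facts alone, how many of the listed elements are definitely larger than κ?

5

Directly above κ: θ, γ, ε.
One step further: δ, β (5 so far).
Nothing else is reachable above κ; 5 in all.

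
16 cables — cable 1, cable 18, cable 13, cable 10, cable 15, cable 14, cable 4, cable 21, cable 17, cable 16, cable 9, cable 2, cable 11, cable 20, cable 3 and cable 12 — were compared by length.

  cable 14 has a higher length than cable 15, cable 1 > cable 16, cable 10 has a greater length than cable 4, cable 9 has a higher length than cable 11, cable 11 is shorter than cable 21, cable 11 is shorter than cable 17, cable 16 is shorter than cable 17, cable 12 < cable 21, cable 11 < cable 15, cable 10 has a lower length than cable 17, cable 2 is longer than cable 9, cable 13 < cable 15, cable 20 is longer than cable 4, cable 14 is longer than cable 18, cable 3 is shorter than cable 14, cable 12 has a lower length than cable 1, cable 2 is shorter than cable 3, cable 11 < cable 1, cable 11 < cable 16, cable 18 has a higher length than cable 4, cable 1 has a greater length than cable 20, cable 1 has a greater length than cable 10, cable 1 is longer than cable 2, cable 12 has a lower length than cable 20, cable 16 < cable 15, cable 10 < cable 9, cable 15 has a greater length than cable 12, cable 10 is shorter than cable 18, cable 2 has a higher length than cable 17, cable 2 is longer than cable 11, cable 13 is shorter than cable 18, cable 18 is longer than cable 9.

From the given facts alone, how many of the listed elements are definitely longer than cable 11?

10

The elements the relations force above cable 11 are cable 16, cable 17, cable 9, cable 18, cable 21, cable 2, cable 15, cable 1, cable 3, cable 14 — no chain reaches any other.
That is 10.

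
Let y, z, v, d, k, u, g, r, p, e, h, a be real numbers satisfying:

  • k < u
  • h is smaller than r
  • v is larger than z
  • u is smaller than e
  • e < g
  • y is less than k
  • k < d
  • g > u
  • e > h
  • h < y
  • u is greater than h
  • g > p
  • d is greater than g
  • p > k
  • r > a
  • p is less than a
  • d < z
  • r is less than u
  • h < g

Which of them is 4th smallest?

The consecutive relations fix a unique order: h < y < k < p < a < r < u < e < g < d < z < v.
The 4th smallest is p.

p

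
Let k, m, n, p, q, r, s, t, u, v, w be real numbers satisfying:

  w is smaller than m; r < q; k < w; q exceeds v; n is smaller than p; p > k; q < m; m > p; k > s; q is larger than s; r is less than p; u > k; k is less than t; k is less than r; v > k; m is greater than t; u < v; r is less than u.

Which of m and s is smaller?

The relevant relations are s < k; k < r; r < u; u < v; v < q; q < m.
Chaining these gives s < k < r < u < v < q < m.
So s < m; s is the smaller of the two.

s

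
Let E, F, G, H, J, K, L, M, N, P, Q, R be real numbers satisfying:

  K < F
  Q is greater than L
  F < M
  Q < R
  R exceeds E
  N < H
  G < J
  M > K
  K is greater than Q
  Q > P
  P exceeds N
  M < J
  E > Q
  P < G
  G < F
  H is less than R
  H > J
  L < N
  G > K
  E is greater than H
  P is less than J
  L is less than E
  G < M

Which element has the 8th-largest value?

Piecing the relations together gives one ordering: L < N < P < Q < K < G < F < M < J < H < E < R.
Counting 8 from the largest end gives K.

K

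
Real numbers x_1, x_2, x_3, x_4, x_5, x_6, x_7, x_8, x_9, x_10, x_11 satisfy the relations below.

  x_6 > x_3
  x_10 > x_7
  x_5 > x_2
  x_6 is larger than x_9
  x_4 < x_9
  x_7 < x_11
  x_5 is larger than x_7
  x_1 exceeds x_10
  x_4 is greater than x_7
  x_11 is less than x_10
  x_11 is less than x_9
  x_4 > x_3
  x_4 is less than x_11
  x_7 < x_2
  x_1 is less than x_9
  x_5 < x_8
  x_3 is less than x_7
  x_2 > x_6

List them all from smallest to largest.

x_3 < x_7 < x_4 < x_11 < x_10 < x_1 < x_9 < x_6 < x_2 < x_5 < x_8

Each adjacent pair is fixed by a given relation: x_3 < x_7; x_7 < x_4; x_4 < x_11; x_11 < x_10; x_10 < x_1; x_1 < x_9; x_9 < x_6; x_6 < x_2; x_2 < x_5; x_5 < x_8. Chaining them end to end gives the full order.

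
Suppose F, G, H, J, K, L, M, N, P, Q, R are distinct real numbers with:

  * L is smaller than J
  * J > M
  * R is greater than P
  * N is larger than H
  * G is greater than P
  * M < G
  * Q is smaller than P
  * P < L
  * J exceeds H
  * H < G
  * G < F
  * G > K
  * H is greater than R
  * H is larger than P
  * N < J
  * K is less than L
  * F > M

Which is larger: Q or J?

Link the given pairs in sequence: Q < P; P < R; R < H; H < N; N < J.
Together: Q < P < R < H < N < J.
So Q < J; J is the larger of the two.

J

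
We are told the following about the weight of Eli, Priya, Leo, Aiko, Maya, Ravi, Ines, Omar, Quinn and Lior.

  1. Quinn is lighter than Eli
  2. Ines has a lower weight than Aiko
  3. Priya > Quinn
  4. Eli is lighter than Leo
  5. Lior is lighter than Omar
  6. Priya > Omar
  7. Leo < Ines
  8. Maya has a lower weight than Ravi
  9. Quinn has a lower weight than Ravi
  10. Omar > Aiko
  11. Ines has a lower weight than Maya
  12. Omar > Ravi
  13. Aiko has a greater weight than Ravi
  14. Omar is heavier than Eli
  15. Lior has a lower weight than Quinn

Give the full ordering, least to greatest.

Lior < Quinn < Eli < Leo < Ines < Maya < Ravi < Aiko < Omar < Priya

Nothing is placed below Lior, so it is least; from there Lior < Quinn; Quinn < Eli; Eli < Leo; Leo < Ines; Ines < Maya; Maya < Ravi; Ravi < Aiko; Aiko < Omar; Omar < Priya, each given directly.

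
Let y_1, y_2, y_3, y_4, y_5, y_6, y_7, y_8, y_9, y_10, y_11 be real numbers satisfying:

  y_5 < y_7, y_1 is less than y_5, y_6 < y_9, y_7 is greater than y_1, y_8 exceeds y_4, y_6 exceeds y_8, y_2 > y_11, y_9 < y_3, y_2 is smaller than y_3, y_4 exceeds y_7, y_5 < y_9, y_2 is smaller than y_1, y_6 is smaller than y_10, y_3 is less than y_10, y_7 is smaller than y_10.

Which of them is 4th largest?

y_6

Piecing the relations together gives one ordering: y_11 < y_2 < y_1 < y_5 < y_7 < y_4 < y_8 < y_6 < y_9 < y_3 < y_10.
The 4th largest is y_6.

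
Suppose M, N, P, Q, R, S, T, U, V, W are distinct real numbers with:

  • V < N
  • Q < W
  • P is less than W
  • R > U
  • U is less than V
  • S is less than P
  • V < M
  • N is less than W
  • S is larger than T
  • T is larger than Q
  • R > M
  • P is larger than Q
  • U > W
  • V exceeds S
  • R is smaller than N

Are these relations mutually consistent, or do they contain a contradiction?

inconsistent

Chaining the given relations yields W < U < V < M < R < N, so W < N. But one relation states N < W. These cannot both hold.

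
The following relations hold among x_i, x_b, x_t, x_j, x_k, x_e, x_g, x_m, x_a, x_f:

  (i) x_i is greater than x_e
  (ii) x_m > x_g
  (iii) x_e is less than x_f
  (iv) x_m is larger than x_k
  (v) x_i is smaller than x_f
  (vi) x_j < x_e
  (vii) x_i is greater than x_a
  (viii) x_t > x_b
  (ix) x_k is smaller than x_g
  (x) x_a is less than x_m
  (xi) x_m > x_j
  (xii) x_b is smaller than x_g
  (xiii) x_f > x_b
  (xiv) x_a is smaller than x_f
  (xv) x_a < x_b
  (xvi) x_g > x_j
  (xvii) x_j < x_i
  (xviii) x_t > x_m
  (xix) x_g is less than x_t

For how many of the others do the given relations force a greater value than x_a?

6

The elements the relations force above x_a are x_b, x_i, x_g, x_m, x_f, x_t — no chain reaches any other.
That is 6.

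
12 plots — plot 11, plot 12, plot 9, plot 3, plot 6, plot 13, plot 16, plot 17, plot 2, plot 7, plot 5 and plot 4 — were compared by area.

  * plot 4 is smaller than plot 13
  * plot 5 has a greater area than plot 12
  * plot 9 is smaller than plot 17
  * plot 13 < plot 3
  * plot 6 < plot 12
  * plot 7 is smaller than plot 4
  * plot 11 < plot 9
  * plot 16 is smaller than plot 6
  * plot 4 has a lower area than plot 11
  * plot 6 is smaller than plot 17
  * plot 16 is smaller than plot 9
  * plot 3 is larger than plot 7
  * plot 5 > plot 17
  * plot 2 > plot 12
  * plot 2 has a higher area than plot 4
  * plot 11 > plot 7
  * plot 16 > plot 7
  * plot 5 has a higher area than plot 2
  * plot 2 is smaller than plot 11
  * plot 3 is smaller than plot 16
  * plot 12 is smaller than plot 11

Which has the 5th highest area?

Chaining the given pairs: plot 7 < plot 4 < plot 13 < plot 3 < plot 16 < plot 6 < plot 12 < plot 2 < plot 11 < plot 9 < plot 17 < plot 5.
Counting 5 from the largest end gives plot 2.

plot 2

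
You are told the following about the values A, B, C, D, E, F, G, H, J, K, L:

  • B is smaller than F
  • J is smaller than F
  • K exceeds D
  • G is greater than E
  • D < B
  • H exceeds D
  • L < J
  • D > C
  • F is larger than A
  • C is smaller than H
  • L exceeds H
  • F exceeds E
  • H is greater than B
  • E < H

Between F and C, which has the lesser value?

C < D < H < L < J < F, by transitivity through D, H, L, J.
So C < F; C is the smaller of the two.

C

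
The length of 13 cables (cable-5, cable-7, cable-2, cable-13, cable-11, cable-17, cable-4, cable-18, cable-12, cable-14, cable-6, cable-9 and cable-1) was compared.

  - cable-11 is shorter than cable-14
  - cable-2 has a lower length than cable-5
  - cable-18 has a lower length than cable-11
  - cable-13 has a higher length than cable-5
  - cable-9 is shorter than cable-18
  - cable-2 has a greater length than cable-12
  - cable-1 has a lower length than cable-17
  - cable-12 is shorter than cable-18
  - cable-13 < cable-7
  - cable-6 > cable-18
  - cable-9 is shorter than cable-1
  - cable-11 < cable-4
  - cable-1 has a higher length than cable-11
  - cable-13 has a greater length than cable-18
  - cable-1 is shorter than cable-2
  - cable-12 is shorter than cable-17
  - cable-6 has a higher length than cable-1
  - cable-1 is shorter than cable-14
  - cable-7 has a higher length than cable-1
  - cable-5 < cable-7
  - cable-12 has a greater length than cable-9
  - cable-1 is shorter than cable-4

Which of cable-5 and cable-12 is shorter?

cable-12

cable-12 < cable-18 and cable-18 < cable-11 give cable-12 < cable-11.
Then cable-11 < cable-1 extends the chain to cable-1.
With cable-1 < cable-2: cable-12 < cable-18 < cable-11 < cable-1 < cable-2.
Then cable-2 < cable-5 extends the chain to cable-5.
So cable-12 < cable-5; cable-12 is the shorter of the two.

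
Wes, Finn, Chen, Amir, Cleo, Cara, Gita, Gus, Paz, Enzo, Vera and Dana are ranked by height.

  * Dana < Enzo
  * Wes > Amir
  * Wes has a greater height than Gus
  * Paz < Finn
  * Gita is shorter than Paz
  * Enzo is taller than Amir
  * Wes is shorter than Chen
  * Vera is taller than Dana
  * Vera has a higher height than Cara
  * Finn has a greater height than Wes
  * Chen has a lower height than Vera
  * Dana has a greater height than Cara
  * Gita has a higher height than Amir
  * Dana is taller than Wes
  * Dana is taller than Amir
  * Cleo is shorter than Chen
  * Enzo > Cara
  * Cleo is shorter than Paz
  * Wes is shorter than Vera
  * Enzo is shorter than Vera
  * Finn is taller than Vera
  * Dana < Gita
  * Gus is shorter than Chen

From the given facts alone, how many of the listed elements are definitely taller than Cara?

Directly above Cara: Dana, Enzo, Vera.
One step further: Gita, Finn (5 so far).
One step further: Paz (6 so far).
No other element is forced above Cara by the given relations, so the count is 6.

6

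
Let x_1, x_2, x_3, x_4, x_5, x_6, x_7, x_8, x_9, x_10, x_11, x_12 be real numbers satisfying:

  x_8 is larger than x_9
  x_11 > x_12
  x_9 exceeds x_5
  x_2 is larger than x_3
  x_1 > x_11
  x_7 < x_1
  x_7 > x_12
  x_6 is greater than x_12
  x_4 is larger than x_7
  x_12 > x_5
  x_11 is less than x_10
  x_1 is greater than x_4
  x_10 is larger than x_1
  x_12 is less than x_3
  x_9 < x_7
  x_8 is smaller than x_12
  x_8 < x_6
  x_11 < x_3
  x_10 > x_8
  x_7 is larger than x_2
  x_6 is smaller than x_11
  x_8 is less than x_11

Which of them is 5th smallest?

x_6

The consecutive relations fix a unique order: x_5 < x_9 < x_8 < x_12 < x_6 < x_11 < x_3 < x_2 < x_7 < x_4 < x_1 < x_10.
The 5th smallest is x_6.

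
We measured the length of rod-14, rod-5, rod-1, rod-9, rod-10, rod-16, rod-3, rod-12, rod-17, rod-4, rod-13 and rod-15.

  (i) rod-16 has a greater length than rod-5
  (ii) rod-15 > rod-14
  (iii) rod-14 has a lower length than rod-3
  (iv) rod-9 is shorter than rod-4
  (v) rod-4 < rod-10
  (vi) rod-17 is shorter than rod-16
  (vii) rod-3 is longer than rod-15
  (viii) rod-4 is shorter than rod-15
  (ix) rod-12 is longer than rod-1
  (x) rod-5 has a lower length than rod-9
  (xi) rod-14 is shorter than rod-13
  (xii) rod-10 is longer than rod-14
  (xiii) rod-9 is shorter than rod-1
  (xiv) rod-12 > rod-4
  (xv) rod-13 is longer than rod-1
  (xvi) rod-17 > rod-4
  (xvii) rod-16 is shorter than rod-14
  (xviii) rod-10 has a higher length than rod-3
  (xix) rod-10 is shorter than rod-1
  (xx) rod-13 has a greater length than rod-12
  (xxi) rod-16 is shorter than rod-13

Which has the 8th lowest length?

rod-3

Piecing the relations together gives one ordering: rod-5 < rod-9 < rod-4 < rod-17 < rod-16 < rod-14 < rod-15 < rod-3 < rod-10 < rod-1 < rod-12 < rod-13.
Counting 8 from the smallest end gives rod-3.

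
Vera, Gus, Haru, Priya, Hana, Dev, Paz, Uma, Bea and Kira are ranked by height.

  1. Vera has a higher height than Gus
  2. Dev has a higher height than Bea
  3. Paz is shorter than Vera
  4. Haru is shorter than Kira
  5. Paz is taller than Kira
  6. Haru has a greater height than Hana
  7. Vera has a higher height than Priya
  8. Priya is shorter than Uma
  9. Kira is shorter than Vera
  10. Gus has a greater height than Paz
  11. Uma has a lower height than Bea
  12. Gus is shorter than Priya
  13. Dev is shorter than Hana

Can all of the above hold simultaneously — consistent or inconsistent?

inconsistent

Chaining the given relations yields Priya < Uma < Bea < Dev < Hana < Haru < Kira < Paz < Gus, so Priya < Gus. But one relation states Gus < Priya. These cannot both hold.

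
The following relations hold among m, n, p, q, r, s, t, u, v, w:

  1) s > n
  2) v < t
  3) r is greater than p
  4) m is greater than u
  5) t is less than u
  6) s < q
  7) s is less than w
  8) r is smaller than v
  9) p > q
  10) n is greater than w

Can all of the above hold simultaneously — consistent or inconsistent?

inconsistent

Chaining the given relations yields w < n < s, so w < s. But one relation states s < w. These cannot both hold.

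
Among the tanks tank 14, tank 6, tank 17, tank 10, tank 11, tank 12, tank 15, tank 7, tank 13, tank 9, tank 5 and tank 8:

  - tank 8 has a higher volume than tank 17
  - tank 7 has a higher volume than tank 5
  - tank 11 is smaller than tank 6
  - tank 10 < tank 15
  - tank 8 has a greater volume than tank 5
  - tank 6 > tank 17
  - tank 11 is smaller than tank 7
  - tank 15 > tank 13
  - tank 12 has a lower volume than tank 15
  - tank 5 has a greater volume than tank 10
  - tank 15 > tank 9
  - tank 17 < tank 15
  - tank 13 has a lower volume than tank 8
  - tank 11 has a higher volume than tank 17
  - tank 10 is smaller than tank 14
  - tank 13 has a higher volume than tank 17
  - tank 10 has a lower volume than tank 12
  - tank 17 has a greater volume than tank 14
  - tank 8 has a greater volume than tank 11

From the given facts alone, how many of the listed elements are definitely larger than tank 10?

10

Directly above tank 10: tank 5, tank 14, tank 12, tank 15.
One step further: tank 17, tank 7, tank 8 (7 so far).
One step further: tank 11, tank 13, tank 6 (10 so far).
No other element is forced above tank 10 by the given relations, so the count is 10.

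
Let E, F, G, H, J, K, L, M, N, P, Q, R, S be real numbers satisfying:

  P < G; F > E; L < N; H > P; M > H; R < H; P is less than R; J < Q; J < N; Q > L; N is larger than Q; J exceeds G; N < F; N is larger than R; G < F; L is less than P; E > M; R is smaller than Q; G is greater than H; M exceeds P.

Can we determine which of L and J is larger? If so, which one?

J

Chaining the given relations: L < P < R < H < G < J.
So J is larger.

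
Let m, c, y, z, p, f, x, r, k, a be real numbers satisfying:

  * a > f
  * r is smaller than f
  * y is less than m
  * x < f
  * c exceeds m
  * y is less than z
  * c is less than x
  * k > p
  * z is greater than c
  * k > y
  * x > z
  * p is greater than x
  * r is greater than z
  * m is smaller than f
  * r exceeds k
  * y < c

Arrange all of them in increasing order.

y < m < c < z < x < p < k < r < f < a

Nothing is placed below y, so it is least; from there y < m; m < c; c < z; z < x; x < p; p < k; k < r; r < f; f < a, each given directly.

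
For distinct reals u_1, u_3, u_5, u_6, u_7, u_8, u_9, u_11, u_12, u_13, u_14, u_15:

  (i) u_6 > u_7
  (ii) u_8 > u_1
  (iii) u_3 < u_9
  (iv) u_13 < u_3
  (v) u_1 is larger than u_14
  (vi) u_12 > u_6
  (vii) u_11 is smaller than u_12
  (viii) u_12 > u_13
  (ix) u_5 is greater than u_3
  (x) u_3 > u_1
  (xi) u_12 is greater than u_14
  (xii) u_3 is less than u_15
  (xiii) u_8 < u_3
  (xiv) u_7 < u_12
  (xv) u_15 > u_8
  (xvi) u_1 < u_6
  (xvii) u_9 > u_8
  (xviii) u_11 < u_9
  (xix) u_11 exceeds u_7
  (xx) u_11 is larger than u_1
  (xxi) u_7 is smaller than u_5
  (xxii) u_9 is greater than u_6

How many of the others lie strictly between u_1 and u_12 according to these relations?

2

Chaining upward from u_1 reaches: u_11, u_6, u_8, u_3, u_5, u_15, u_9.
Chaining downward from u_12 reaches: u_14, u_7, u_11, u_13, u_6.
Strictly between u_1 and u_12 are those in both lists: u_11, u_6 — 2 elements.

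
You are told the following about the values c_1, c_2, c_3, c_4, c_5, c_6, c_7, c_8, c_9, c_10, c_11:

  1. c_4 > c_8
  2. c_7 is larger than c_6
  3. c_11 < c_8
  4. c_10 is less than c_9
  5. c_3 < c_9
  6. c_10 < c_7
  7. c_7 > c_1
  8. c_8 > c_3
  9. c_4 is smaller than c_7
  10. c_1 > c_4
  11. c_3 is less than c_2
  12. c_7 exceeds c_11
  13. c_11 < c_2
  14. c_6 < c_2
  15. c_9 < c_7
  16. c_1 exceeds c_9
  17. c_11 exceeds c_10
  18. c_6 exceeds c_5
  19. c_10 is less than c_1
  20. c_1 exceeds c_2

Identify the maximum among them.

c_10 is not greatest since c_10 < c_11; c_11 is not greatest since c_11 < c_2; c_5 is not greatest since c_5 < c_6; c_3 is not greatest since c_3 < c_8; c_8 is not greatest since c_8 < c_4; c_4 is not greatest since c_4 < c_7; c_6 is not greatest since c_6 < c_2; c_9 is not greatest since c_9 < c_7; c_2 is not greatest since c_2 < c_1; c_1 is not greatest since c_1 < c_7.
Only c_7 has nothing above it, so c_7 is the maximum.

c_7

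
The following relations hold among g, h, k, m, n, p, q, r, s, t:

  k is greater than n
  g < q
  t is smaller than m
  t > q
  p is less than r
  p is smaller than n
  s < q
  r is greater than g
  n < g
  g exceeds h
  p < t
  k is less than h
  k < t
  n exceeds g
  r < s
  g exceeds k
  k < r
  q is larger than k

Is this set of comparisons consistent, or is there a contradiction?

inconsistent

We have g < n stated directly, yet also n < k < h < g by chaining the others — so n < g. Contradiction.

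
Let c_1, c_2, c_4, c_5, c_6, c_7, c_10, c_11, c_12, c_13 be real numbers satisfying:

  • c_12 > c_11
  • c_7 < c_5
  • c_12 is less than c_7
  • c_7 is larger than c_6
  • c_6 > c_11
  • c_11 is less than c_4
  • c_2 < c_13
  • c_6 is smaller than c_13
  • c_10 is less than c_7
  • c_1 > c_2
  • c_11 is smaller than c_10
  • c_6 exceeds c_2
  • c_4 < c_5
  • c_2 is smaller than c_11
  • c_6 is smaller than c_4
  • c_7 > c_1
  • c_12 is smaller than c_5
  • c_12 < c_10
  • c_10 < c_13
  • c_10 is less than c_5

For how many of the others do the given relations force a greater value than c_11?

Directly above c_11: c_12, c_10, c_6, c_4.
One step further: c_13, c_7, c_5 (7 so far).
No other element is forced above c_11 by the given relations, so the count is 7.

7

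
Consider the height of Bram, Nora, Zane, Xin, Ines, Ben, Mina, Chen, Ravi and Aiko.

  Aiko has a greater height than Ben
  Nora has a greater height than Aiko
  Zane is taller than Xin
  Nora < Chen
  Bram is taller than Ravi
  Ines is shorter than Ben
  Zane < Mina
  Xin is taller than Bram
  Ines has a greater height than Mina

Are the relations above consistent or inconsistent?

consistent

Every relation is compatible with Ravi < Bram < Xin < Zane < Mina < Ines < Ben < Aiko < Nora < Chen; the set is consistent.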